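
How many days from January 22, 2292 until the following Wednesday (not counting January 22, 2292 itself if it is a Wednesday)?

5

Jan 22, 2292 is a Friday.
From Friday to the next Wednesday is 5 days.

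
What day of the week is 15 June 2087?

Sunday

January 1, 2087 is a Wednesday.
Jan 1, 2087 → Feb 1, 2087: 31 days (January has 31).
Feb 1, 2087 → Mar 1, 2087: 28 days (February has 28).
Mar 1, 2087 → Apr 1, 2087: 31 days (March has 31).
Apr 1, 2087 → May 1, 2087: 30 days (April has 30).
May 1, 2087 → Jun 1, 2087: 31 days (May has 31).
Jun 1, 2087 → Jun 15, 2087: 14 days.
Total: 165 days.
165 mod 7 = 4, so Wednesday + 4 = Sunday.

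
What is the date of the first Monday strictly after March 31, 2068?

April 2, 2068

Mar 31, 2068 is a Saturday.
From Saturday to the next Monday is 2 days.
Mar 31, 2068 + 2 = Apr 2, 2068.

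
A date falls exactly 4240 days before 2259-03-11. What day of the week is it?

First find the weekday of Mar 11, 2259. Doomsday rule: the anchor day for the 2200s is Friday. For year 59: 59÷12 = 4 r 11, and 11÷4 = 2, so 4+11+2 = 17.
Friday + 17 ≡ Monday — that's 2259's doomsday.
In March the doomsday date is Mar 14.
Mar 11 is 3 days before Mar 14; 3 mod 7 = 3, so Monday − 3 = Friday.
4240 mod 7 = 5, so 4240 days before a Friday is Friday − 5 = Sunday.

Sunday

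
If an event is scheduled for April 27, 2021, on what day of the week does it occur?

Doomsday rule: the anchor day for the 2000s is Tuesday. For year 21: 21÷12 = 1 r 9, and 9÷4 = 2, so 1+9+2 = 12.
Tuesday + 12 ≡ Sunday — that's 2021's doomsday.
In April the doomsday date is Apr 4.
Apr 27 is 23 days after Apr 4; 23 mod 7 = 2, so Sunday + 2 = Tuesday.

Tuesday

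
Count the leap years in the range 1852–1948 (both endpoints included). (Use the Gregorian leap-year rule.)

24

Multiples of 4 in [1852,1948]: 25.
Of those, multiples of 100: 1 (not leap unless ÷400).
Multiples of 400: 0.
Leap years = 25 − 1 + 0 = 24.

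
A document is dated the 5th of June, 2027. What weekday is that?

Saturday

Doomsday rule: the anchor day for the 2000s is Tuesday. For year 27: 27÷12 = 2 r 3, and 3÷4 = 0, so 2+3+0 = 5.
Tuesday + 5 ≡ Sunday — that's 2027's doomsday.
In June the doomsday date is Jun 6.
Jun 5 is 1 day before Jun 6; 1 mod 7 = 1, so Sunday − 1 = Saturday.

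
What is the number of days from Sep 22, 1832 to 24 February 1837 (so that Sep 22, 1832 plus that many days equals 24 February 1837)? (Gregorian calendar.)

1616

Sep 22, 1832 → Sep 22, 1833: 365 days.
Sep 22, 1833 → Sep 22, 1834: 365 days.
Sep 22, 1834 → Sep 22, 1835: 365 days.
Sep 22, 1835 → Sep 22, 1836: 366 days (Feb 29, 1836 is in that span).
Sep 22, 1836 → Oct 22, 1836: 30 days (September has 30).
Oct 22, 1836 → Nov 22, 1836: 31 days (October has 31).
Nov 22, 1836 → Dec 22, 1836: 30 days (November has 30).
Dec 22, 1836 → Jan 22, 1837: 31 days (December has 31).
Jan 22, 1837 → Feb 22, 1837: 31 days (January has 31).
Feb 22, 1837 → Feb 24, 1837: 2 days.
Total: 1616 days.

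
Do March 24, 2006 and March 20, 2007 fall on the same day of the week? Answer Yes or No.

From Mar 24, 2006 to Mar 20, 2007 is 361 days.
361 mod 7 = 4, so they are different weekdays.
(Mar 24, 2006 is a Friday; Mar 20, 2007 is a Tuesday.)

No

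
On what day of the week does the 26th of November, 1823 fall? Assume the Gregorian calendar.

Wednesday

Doomsday rule: the anchor day for the 1800s is Friday. For year 23: 23÷12 = 1 r 11, and 11÷4 = 2, so 1+11+2 = 14.
Friday + 14 ≡ Friday — that's 1823's doomsday.
In November the doomsday date is Nov 7.
Nov 26 is 19 days after Nov 7; 19 mod 7 = 5, so Friday + 5 = Wednesday.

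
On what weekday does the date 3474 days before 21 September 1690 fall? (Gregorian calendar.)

Tuesday

Sep 21, 1690 is a Thursday.
3474 mod 7 = 2, so 3474 days before a Thursday is Thursday − 2 = Tuesday.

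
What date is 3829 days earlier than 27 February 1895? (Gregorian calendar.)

−365 (one year) → Feb 27, 1894 (3464 left).
−365 (one year) → Feb 27, 1893 (3099 left).
−366 (one year; includes Feb 29, 1892) → Feb 27, 1892 (2733 left).
−365 (one year) → Feb 27, 1891 (2368 left).
−365 (one year) → Feb 27, 1890 (2003 left).
−365 (one year) → Feb 27, 1889 (1638 left).
−366 (one year; includes Feb 29, 1888) → Feb 27, 1888 (1272 left).
−365 (one year) → Feb 27, 1887 (907 left).
−365 (one year) → Feb 27, 1886 (542 left).
−365 (one year) → Feb 27, 1885 (177 left).
−27 → Jan 31, 1885 (end of Jan, 31 days; 150 left).
−31 → Dec 31, 1884 (end of Dec, 31 days; 119 left).
−31 → Nov 30, 1884 (end of Nov, 30 days; 88 left).
−30 → Oct 31, 1884 (end of Oct, 31 days; 58 left).
−31 → Sep 30, 1884 (end of Sep, 30 days; 27 left).
−27 → Sep 3, 1884.

September 3, 1884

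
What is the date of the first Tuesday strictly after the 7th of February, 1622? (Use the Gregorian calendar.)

Feb 7, 1622 is a Monday.
From Monday to the next Tuesday is 1 day.
Feb 7, 1622 + 1 = Feb 8, 1622.

February 8, 1622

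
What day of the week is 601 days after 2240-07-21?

Jul 21, 2240 is a Tuesday.
601 mod 7 = 6, so 601 days after a Tuesday is Tuesday + 6 = Monday.

Monday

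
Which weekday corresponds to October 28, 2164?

Sunday

Doomsday rule: the anchor day for the 2100s is Sunday. For year 64: 64÷12 = 5 r 4, and 4÷4 = 1, so 5+4+1 = 10.
Sunday + 10 ≡ Wednesday — that's 2164's doomsday.
In October the doomsday date is Oct 10.
Oct 28 is 18 days after Oct 10; 18 mod 7 = 4, so Wednesday + 4 = Sunday.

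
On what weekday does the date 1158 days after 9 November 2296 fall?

Nov 9, 2296 is a Monday.
1158 mod 7 = 3, so 1158 days after a Monday is Monday + 3 = Thursday.

Thursday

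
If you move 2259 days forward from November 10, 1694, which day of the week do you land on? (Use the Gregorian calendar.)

First find the weekday of Nov 10, 1694. Doomsday rule: the anchor day for the 1600s is Tuesday. For year 94: 94÷12 = 7 r 10, and 10÷4 = 2, so 7+10+2 = 19.
Tuesday + 19 ≡ Sunday — that's 1694's doomsday.
In November the doomsday date is Nov 7.
Nov 10 is 3 days after Nov 7; 3 mod 7 = 3, so Sunday + 3 = Wednesday.
2259 mod 7 = 5, so 2259 days after a Wednesday is Wednesday + 5 = Monday.

Monday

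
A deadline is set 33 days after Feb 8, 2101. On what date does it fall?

Feb has 28 days: +21 → Mar 1, 2101 (12 left).
+12 → Mar 13, 2101.

March 13, 2101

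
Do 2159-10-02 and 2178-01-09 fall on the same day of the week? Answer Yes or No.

From Oct 2, 2159 to Jan 9, 2178 is 6674 days.
6674 mod 7 = 3, so they are different weekdays.
(Oct 2, 2159 is a Tuesday; Jan 9, 2178 is a Friday.)

No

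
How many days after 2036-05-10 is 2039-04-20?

May 10, 2036 → May 10, 2037: 365 days.
May 10, 2037 → May 10, 2038: 365 days.
May 10, 2038 → Jun 10, 2038: 31 days (May has 31).
Jun 10, 2038 → Jul 10, 2038: 30 days (June has 30).
Jul 10, 2038 → Aug 10, 2038: 31 days (July has 31).
Aug 10, 2038 → Sep 10, 2038: 31 days (August has 31).
Sep 10, 2038 → Oct 10, 2038: 30 days (September has 30).
Oct 10, 2038 → Nov 10, 2038: 31 days (October has 31).
Nov 10, 2038 → Dec 10, 2038: 30 days (November has 30).
Dec 10, 2038 → Jan 10, 2039: 31 days (December has 31).
Jan 10, 2039 → Feb 10, 2039: 31 days (January has 31).
Feb 10, 2039 → Mar 10, 2039: 28 days (February has 28).
Mar 10, 2039 → Apr 10, 2039: 31 days (March has 31).
Apr 10, 2039 → Apr 20, 2039: 10 days.
Total: 1075 days.

1075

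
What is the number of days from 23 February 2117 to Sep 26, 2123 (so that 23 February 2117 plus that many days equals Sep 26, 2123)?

Feb 23, 2117 → Feb 23, 2118: 365 days.
Feb 23, 2118 → Feb 23, 2119: 365 days.
Feb 23, 2119 → Feb 23, 2120: 365 days.
Feb 23, 2120 → Feb 23, 2121: 366 days (Feb 29, 2120 is in that span).
Feb 23, 2121 → Feb 23, 2122: 365 days.
Feb 23, 2122 → Feb 23, 2123: 365 days.
Feb 23, 2123 → Mar 23, 2123: 28 days (February has 28).
Mar 23, 2123 → Apr 23, 2123: 31 days (March has 31).
Apr 23, 2123 → May 23, 2123: 30 days (April has 30).
May 23, 2123 → Jun 23, 2123: 31 days (May has 31).
Jun 23, 2123 → Jul 23, 2123: 30 days (June has 30).
Jul 23, 2123 → Aug 23, 2123: 31 days (July has 31).
Aug 23, 2123 → Sep 23, 2123: 31 days (August has 31).
Sep 23, 2123 → Sep 26, 2123: 3 days.
Total: 2406 days.

2406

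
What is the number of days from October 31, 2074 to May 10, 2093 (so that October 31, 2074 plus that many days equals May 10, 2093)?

6766

Oct 31, 2074 → Oct 31, 2075: 365 days.
Oct 31, 2075 → Oct 31, 2076: 366 days (Feb 29, 2076 is in that span).
Oct 31, 2076 → Oct 31, 2077: 365 days.
Oct 31, 2077 → Oct 31, 2078: 365 days.
Oct 31, 2078 → Oct 31, 2079: 365 days.
Oct 31, 2079 → Oct 31, 2080: 366 days (Feb 29, 2080 is in that span).
Oct 31, 2080 → Oct 31, 2081: 365 days.
Oct 31, 2081 → Oct 31, 2082: 365 days.
Oct 31, 2082 → Oct 31, 2083: 365 days.
Oct 31, 2083 → Oct 31, 2084: 366 days (Feb 29, 2084 is in that span).
Oct 31, 2084 → Oct 31, 2085: 365 days.
Oct 31, 2085 → Oct 31, 2086: 365 days.
Oct 31, 2086 → Oct 31, 2087: 365 days.
Oct 31, 2087 → Oct 31, 2088: 366 days (Feb 29, 2088 is in that span).
Oct 31, 2088 → Oct 31, 2089: 365 days.
Oct 31, 2089 → Oct 31, 2090: 365 days.
Oct 31, 2090 → Oct 31, 2091: 365 days.
Oct 31, 2091 → Oct 31, 2092: 366 days (Feb 29, 2092 is in that span).
Oct 31, 2092 → Nov 30, 2092: 30 days (October has 31).
Nov 30, 2092 → Dec 30, 2092: 30 days (November has 30).
Dec 30, 2092 → Jan 30, 2093: 31 days (December has 31).
Jan 30, 2093 → Feb 28, 2093: 29 days (January has 31).
Feb 28, 2093 → Mar 28, 2093: 28 days (February has 28).
Mar 28, 2093 → Apr 28, 2093: 31 days (March has 31).
Apr 28, 2093 → May 10, 2093: 12 days.
Total: 6766 days.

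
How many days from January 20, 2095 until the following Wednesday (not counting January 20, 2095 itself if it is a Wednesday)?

6

Jan 20, 2095 is a Thursday.
From Thursday to the next Wednesday is 6 days.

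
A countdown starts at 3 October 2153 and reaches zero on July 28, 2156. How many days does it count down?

Oct 3, 2153 → Oct 3, 2154: 365 days.
Oct 3, 2154 → Oct 3, 2155: 365 days.
Oct 3, 2155 → Nov 3, 2155: 31 days (October has 31).
Nov 3, 2155 → Dec 3, 2155: 30 days (November has 30).
Dec 3, 2155 → Jan 3, 2156: 31 days (December has 31).
Jan 3, 2156 → Feb 3, 2156: 31 days (January has 31).
Feb 3, 2156 → Mar 3, 2156: 29 days (February has 29).
Mar 3, 2156 → Apr 3, 2156: 31 days (March has 31).
Apr 3, 2156 → May 3, 2156: 30 days (April has 30).
May 3, 2156 → Jun 3, 2156: 31 days (May has 31).
Jun 3, 2156 → Jul 3, 2156: 30 days (June has 30).
Jul 3, 2156 → Jul 28, 2156: 25 days.
Total: 1029 days.

1029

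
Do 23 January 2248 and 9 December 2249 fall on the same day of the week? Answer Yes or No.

From Jan 23, 2248 to Dec 9, 2249 is 686 days.
686 mod 7 = 0, so they are the same weekday.
(Jan 23, 2248 is a Sunday; Dec 9, 2249 is a Sunday.)

Yes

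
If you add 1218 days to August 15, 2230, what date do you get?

December 15, 2233

+365 (one year) → Aug 15, 2231 (853 left).
+366 (one year; includes Feb 29, 2232) → Aug 15, 2232 (487 left).
+365 (one year) → Aug 15, 2233 (122 left).
Aug has 31 days: +17 → Sep 1, 2233 (105 left).
Sep has 30 days: +30 → Oct 1, 2233 (75 left).
Oct has 31 days: +31 → Nov 1, 2233 (44 left).
Nov has 30 days: +30 → Dec 1, 2233 (14 left).
+14 → Dec 15, 2233.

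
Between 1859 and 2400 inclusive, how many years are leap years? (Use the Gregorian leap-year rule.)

132

Multiples of 4 in [1859,2400]: 136.
Of those, multiples of 100: 6 (not leap unless ÷400).
Multiples of 400: 2.
Leap years = 136 − 6 + 2 = 132.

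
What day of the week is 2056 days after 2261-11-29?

Wednesday

Nov 29, 2261 is a Friday.
2056 mod 7 = 5, so 2056 days after a Friday is Friday + 5 = Wednesday.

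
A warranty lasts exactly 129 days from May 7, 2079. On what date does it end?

September 13, 2079

May has 31 days: +25 → Jun 1, 2079 (104 left).
Jun has 30 days: +30 → Jul 1, 2079 (74 left).
Jul has 31 days: +31 → Aug 1, 2079 (43 left).
Aug has 31 days: +31 → Sep 1, 2079 (12 left).
+12 → Sep 13, 2079.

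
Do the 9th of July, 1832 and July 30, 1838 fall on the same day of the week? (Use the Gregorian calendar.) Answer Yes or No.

From Jul 9, 1832 to Jul 30, 1838 is 2212 days.
2212 mod 7 = 0, so they are the same weekday.
(Jul 9, 1832 is a Monday; Jul 30, 1838 is a Monday.)

Yes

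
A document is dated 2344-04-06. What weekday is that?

Doomsday rule: the anchor day for the 2300s is Wednesday. For year 44: 44÷12 = 3 r 8, and 8÷4 = 2, so 3+8+2 = 13.
Wednesday + 13 ≡ Tuesday — that's 2344's doomsday.
In April the doomsday date is Apr 4.
Apr 6 is 2 days after Apr 4; 2 mod 7 = 2, so Tuesday + 2 = Thursday.

Thursday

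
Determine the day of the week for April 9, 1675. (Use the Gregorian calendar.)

Doomsday rule: the anchor day for the 1600s is Tuesday. For year 75: 75÷12 = 6 r 3, and 3÷4 = 0, so 6+3+0 = 9.
Tuesday + 9 ≡ Thursday — that's 1675's doomsday.
In April the doomsday date is Apr 4.
Apr 9 is 5 days after Apr 4; 5 mod 7 = 5, so Thursday + 5 = Tuesday.

Tuesday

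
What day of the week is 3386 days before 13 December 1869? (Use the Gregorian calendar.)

Wednesday

Dec 13, 1869 is a Monday.
3386 mod 7 = 5, so 3386 days before a Monday is Monday − 5 = Wednesday.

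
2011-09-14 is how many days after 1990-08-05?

Aug 5, 1990 → Aug 5, 1991: 365 days.
Aug 5, 1991 → Aug 5, 1992: 366 days (Feb 29, 1992 is in that span).
Aug 5, 1992 → Aug 5, 1993: 365 days.
Aug 5, 1993 → Aug 5, 1994: 365 days.
Aug 5, 1994 → Aug 5, 1995: 365 days.
Aug 5, 1995 → Aug 5, 1996: 366 days (Feb 29, 1996 is in that span).
Aug 5, 1996 → Aug 5, 1997: 365 days.
Aug 5, 1997 → Aug 5, 1998: 365 days.
Aug 5, 1998 → Aug 5, 1999: 365 days.
Aug 5, 1999 → Aug 5, 2000: 366 days (Feb 29, 2000 is in that span).
Aug 5, 2000 → Aug 5, 2001: 365 days.
Aug 5, 2001 → Aug 5, 2002: 365 days.
Aug 5, 2002 → Aug 5, 2003: 365 days.
Aug 5, 2003 → Aug 5, 2004: 366 days (Feb 29, 2004 is in that span).
Aug 5, 2004 → Aug 5, 2005: 365 days.
Aug 5, 2005 → Aug 5, 2006: 365 days.
Aug 5, 2006 → Aug 5, 2007: 365 days.
Aug 5, 2007 → Aug 5, 2008: 366 days (Feb 29, 2008 is in that span).
Aug 5, 2008 → Aug 5, 2009: 365 days.
Aug 5, 2009 → Aug 5, 2010: 365 days.
Aug 5, 2010 → Aug 5, 2011: 365 days.
Aug 5, 2011 → Sep 5, 2011: 31 days (August has 31).
Sep 5, 2011 → Sep 14, 2011: 9 days.
Total: 7710 days.

7710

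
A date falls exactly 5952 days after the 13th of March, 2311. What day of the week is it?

Wednesday

First find the weekday of Mar 13, 2311. Doomsday rule: the anchor day for the 2300s is Wednesday. For year 11: 11÷12 = 0 r 11, and 11÷4 = 2, so 0+11+2 = 13.
Wednesday + 13 ≡ Tuesday — that's 2311's doomsday.
In March the doomsday date is Mar 14.
Mar 13 is 1 day before Mar 14; 1 mod 7 = 1, so Tuesday − 1 = Monday.
5952 mod 7 = 2, so 5952 days after a Monday is Monday + 2 = Wednesday.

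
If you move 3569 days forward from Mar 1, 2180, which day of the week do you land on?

First find the weekday of Mar 1, 2180. Doomsday rule: the anchor day for the 2100s is Sunday. For year 80: 80÷12 = 6 r 8, and 8÷4 = 2, so 6+8+2 = 16.
Sunday + 16 ≡ Tuesday — that's 2180's doomsday.
In March the doomsday date is Mar 14.
Mar 1 is 13 days before Mar 14; 13 mod 7 = 6, so Tuesday − 6 = Wednesday.
3569 mod 7 = 6, so 3569 days after a Wednesday is Wednesday + 6 = Tuesday.

Tuesday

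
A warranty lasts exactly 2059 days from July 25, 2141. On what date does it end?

+365 (one year) → Jul 25, 2142 (1694 left).
+365 (one year) → Jul 25, 2143 (1329 left).
+366 (one year; includes Feb 29, 2144) → Jul 25, 2144 (963 left).
+365 (one year) → Jul 25, 2145 (598 left).
+365 (one year) → Jul 25, 2146 (233 left).
Jul has 31 days: +7 → Aug 1, 2146 (226 left).
Aug has 31 days: +31 → Sep 1, 2146 (195 left).
Sep has 30 days: +30 → Oct 1, 2146 (165 left).
Oct has 31 days: +31 → Nov 1, 2146 (134 left).
Nov has 30 days: +30 → Dec 1, 2146 (104 left).
Dec has 31 days: +31 → Jan 1, 2147 (73 left).
Jan has 31 days: +31 → Feb 1, 2147 (42 left).
Feb has 28 days: +28 → Mar 1, 2147 (14 left).
+14 → Mar 15, 2147.

March 15, 2147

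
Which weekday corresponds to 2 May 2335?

Thursday

Doomsday rule: the anchor day for the 2300s is Wednesday. For year 35: 35÷12 = 2 r 11, and 11÷4 = 2, so 2+11+2 = 15.
Wednesday + 15 ≡ Thursday — that's 2335's doomsday.
In May the doomsday date is May 9.
May 2 is 7 days before May 9; 7 mod 7 = 0, so Thursday − 0 = Thursday.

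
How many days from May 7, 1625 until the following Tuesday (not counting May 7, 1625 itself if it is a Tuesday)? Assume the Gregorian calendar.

6

May 7, 1625 is a Wednesday.
From Wednesday to the next Tuesday is 6 days.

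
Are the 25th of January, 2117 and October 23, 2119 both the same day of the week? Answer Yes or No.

From Jan 25, 2117 to Oct 23, 2119 is 1001 days.
1001 mod 7 = 0, so they are the same weekday.
(Jan 25, 2117 is a Monday; Oct 23, 2119 is a Monday.)

Yes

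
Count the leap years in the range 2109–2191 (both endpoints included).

20

Multiples of 4 in [2109,2191]: 20.
Of those, multiples of 100: 0 (not leap unless ÷400).
Multiples of 400: 0.
Leap years = 20 − 0 + 0 = 20.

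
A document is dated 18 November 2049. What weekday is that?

Thursday

Doomsday rule: the anchor day for the 2000s is Tuesday. For year 49: 49÷12 = 4 r 1, and 1÷4 = 0, so 4+1+0 = 5.
Tuesday + 5 ≡ Sunday — that's 2049's doomsday.
In November the doomsday date is Nov 7.
Nov 18 is 11 days after Nov 7; 11 mod 7 = 4, so Sunday + 4 = Thursday.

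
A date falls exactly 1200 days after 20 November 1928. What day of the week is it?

First find the weekday of Nov 20, 1928. Doomsday rule: the anchor day for the 1900s is Wednesday. For year 28: 28÷12 = 2 r 4, and 4÷4 = 1, so 2+4+1 = 7.
Wednesday + 7 ≡ Wednesday — that's 1928's doomsday.
In November the doomsday date is Nov 7.
Nov 20 is 13 days after Nov 7; 13 mod 7 = 6, so Wednesday + 6 = Tuesday.
1200 mod 7 = 3, so 1200 days after a Tuesday is Tuesday + 3 = Friday.

Friday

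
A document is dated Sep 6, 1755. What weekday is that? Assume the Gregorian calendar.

Doomsday rule: the anchor day for the 1700s is Sunday. For year 55: 55÷12 = 4 r 7, and 7÷4 = 1, so 4+7+1 = 12.
Sunday + 12 ≡ Friday — that's 1755's doomsday.
In September the doomsday date is Sep 5.
Sep 6 is 1 day after Sep 5; 1 mod 7 = 1, so Friday + 1 = Saturday.

Saturday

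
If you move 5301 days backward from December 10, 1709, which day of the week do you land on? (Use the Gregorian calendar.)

Sunday

Dec 10, 1709 is a Tuesday.
5301 mod 7 = 2, so 5301 days before a Tuesday is Tuesday − 2 = Sunday.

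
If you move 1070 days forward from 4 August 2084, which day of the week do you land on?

Aug 4, 2084 is a Friday.
1070 mod 7 = 6, so 1070 days after a Friday is Friday + 6 = Thursday.

Thursday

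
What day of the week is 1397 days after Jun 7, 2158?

First find the weekday of Jun 7, 2158. Doomsday rule: the anchor day for the 2100s is Sunday. For year 58: 58÷12 = 4 r 10, and 10÷4 = 2, so 4+10+2 = 16.
Sunday + 16 ≡ Tuesday — that's 2158's doomsday.
In June the doomsday date is Jun 6.
Jun 7 is 1 day after Jun 6; 1 mod 7 = 1, so Tuesday + 1 = Wednesday.
1397 mod 7 = 4, so 1397 days after a Wednesday is Wednesday + 4 = Sunday.

Sunday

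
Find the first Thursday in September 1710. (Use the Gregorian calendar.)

September 1, 1710 is a Monday.
The first Thursday is therefore September 4 (3 days later).

September 4, 1710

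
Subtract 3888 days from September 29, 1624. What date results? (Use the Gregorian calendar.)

February 6, 1614

−366 (one year; includes Feb 29, 1624) → Sep 29, 1623 (3522 left).
−365 (one year) → Sep 29, 1622 (3157 left).
−365 (one year) → Sep 29, 1621 (2792 left).
−365 (one year) → Sep 29, 1620 (2427 left).
−366 (one year; includes Feb 29, 1620) → Sep 29, 1619 (2061 left).
−365 (one year) → Sep 29, 1618 (1696 left).
−365 (one year) → Sep 29, 1617 (1331 left).
−365 (one year) → Sep 29, 1616 (966 left).
−366 (one year; includes Feb 29, 1616) → Sep 29, 1615 (600 left).
−365 (one year) → Sep 29, 1614 (235 left).
−29 → Aug 31, 1614 (end of Aug, 31 days; 206 left).
−31 → Jul 31, 1614 (end of Jul, 31 days; 175 left).
−31 → Jun 30, 1614 (end of Jun, 30 days; 144 left).
−30 → May 31, 1614 (end of May, 31 days; 114 left).
−31 → Apr 30, 1614 (end of Apr, 30 days; 83 left).
−30 → Mar 31, 1614 (end of Mar, 31 days; 53 left).
−31 → Feb 28, 1614 (end of Feb, 28 days; 22 left).
−22 → Feb 6, 1614.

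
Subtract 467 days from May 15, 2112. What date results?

−366 (one year; includes Feb 29, 2112) → May 15, 2111 (101 left).
−15 → Apr 30, 2111 (end of Apr, 30 days; 86 left).
−30 → Mar 31, 2111 (end of Mar, 31 days; 56 left).
−31 → Feb 28, 2111 (end of Feb, 28 days; 25 left).
−25 → Feb 3, 2111.

February 3, 2111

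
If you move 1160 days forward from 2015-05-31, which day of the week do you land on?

May 31, 2015 is a Sunday.
1160 mod 7 = 5, so 1160 days after a Sunday is Sunday + 5 = Friday.

Friday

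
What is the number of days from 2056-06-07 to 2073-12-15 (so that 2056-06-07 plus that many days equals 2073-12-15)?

Jun 7, 2056 → Jun 7, 2057: 365 days.
Jun 7, 2057 → Jun 7, 2058: 365 days.
Jun 7, 2058 → Jun 7, 2059: 365 days.
Jun 7, 2059 → Jun 7, 2060: 366 days (Feb 29, 2060 is in that span).
Jun 7, 2060 → Jun 7, 2061: 365 days.
Jun 7, 2061 → Jun 7, 2062: 365 days.
Jun 7, 2062 → Jun 7, 2063: 365 days.
Jun 7, 2063 → Jun 7, 2064: 366 days (Feb 29, 2064 is in that span).
Jun 7, 2064 → Jun 7, 2065: 365 days.
Jun 7, 2065 → Jun 7, 2066: 365 days.
Jun 7, 2066 → Jun 7, 2067: 365 days.
Jun 7, 2067 → Jun 7, 2068: 366 days (Feb 29, 2068 is in that span).
Jun 7, 2068 → Jun 7, 2069: 365 days.
Jun 7, 2069 → Jun 7, 2070: 365 days.
Jun 7, 2070 → Jun 7, 2071: 365 days.
Jun 7, 2071 → Jun 7, 2072: 366 days (Feb 29, 2072 is in that span).
Jun 7, 2072 → Jun 7, 2073: 365 days.
Jun 7, 2073 → Jul 7, 2073: 30 days (June has 30).
Jul 7, 2073 → Aug 7, 2073: 31 days (July has 31).
Aug 7, 2073 → Sep 7, 2073: 31 days (August has 31).
Sep 7, 2073 → Oct 7, 2073: 30 days (September has 30).
Oct 7, 2073 → Nov 7, 2073: 31 days (October has 31).
Nov 7, 2073 → Dec 7, 2073: 30 days (November has 30).
Dec 7, 2073 → Dec 15, 2073: 8 days.
Total: 6400 days.

6400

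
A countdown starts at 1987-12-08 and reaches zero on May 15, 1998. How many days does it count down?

Dec 8, 1987 → Dec 8, 1988: 366 days (Feb 29, 1988 is in that span).
Dec 8, 1988 → Dec 8, 1989: 365 days.
Dec 8, 1989 → Dec 8, 1990: 365 days.
Dec 8, 1990 → Dec 8, 1991: 365 days.
Dec 8, 1991 → Dec 8, 1992: 366 days (Feb 29, 1992 is in that span).
Dec 8, 1992 → Dec 8, 1993: 365 days.
Dec 8, 1993 → Dec 8, 1994: 365 days.
Dec 8, 1994 → Dec 8, 1995: 365 days.
Dec 8, 1995 → Dec 8, 1996: 366 days (Feb 29, 1996 is in that span).
Dec 8, 1996 → Dec 8, 1997: 365 days.
Dec 8, 1997 → Jan 8, 1998: 31 days (December has 31).
Jan 8, 1998 → Feb 8, 1998: 31 days (January has 31).
Feb 8, 1998 → Mar 8, 1998: 28 days (February has 28).
Mar 8, 1998 → Apr 8, 1998: 31 days (March has 31).
Apr 8, 1998 → May 8, 1998: 30 days (April has 30).
May 8, 1998 → May 15, 1998: 7 days.
Total: 3811 days.

3811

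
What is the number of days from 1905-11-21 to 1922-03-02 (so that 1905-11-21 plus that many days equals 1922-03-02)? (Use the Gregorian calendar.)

5945

Nov 21, 1905 → Nov 21, 1906: 365 days.
Nov 21, 1906 → Nov 21, 1907: 365 days.
Nov 21, 1907 → Nov 21, 1908: 366 days (Feb 29, 1908 is in that span).
Nov 21, 1908 → Nov 21, 1909: 365 days.
Nov 21, 1909 → Nov 21, 1910: 365 days.
Nov 21, 1910 → Nov 21, 1911: 365 days.
Nov 21, 1911 → Nov 21, 1912: 366 days (Feb 29, 1912 is in that span).
Nov 21, 1912 → Nov 21, 1913: 365 days.
Nov 21, 1913 → Nov 21, 1914: 365 days.
Nov 21, 1914 → Nov 21, 1915: 365 days.
Nov 21, 1915 → Nov 21, 1916: 366 days (Feb 29, 1916 is in that span).
Nov 21, 1916 → Nov 21, 1917: 365 days.
Nov 21, 1917 → Nov 21, 1918: 365 days.
Nov 21, 1918 → Nov 21, 1919: 365 days.
Nov 21, 1919 → Nov 21, 1920: 366 days (Feb 29, 1920 is in that span).
Nov 21, 1920 → Nov 21, 1921: 365 days.
Nov 21, 1921 → Dec 21, 1921: 30 days (November has 30).
Dec 21, 1921 → Jan 21, 1922: 31 days (December has 31).
Jan 21, 1922 → Feb 21, 1922: 31 days (January has 31).
Feb 21, 1922 → Mar 2, 1922: 9 days.
Total: 5945 days.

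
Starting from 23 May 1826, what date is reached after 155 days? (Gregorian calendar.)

May has 31 days: +9 → Jun 1, 1826 (146 left).
Jun has 30 days: +30 → Jul 1, 1826 (116 left).
Jul has 31 days: +31 → Aug 1, 1826 (85 left).
Aug has 31 days: +31 → Sep 1, 1826 (54 left).
Sep has 30 days: +30 → Oct 1, 1826 (24 left).
+24 → Oct 25, 1826.

October 25, 1826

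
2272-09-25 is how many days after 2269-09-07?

1114

Sep 7, 2269 → Sep 7, 2270: 365 days.
Sep 7, 2270 → Sep 7, 2271: 365 days.
Sep 7, 2271 → Oct 7, 2271: 30 days (September has 30).
Oct 7, 2271 → Nov 7, 2271: 31 days (October has 31).
Nov 7, 2271 → Dec 7, 2271: 30 days (November has 30).
Dec 7, 2271 → Jan 7, 2272: 31 days (December has 31).
Jan 7, 2272 → Feb 7, 2272: 31 days (January has 31).
Feb 7, 2272 → Mar 7, 2272: 29 days (February has 29).
Mar 7, 2272 → Apr 7, 2272: 31 days (March has 31).
Apr 7, 2272 → May 7, 2272: 30 days (April has 30).
May 7, 2272 → Jun 7, 2272: 31 days (May has 31).
Jun 7, 2272 → Jul 7, 2272: 30 days (June has 30).
Jul 7, 2272 → Aug 7, 2272: 31 days (July has 31).
Aug 7, 2272 → Sep 7, 2272: 31 days (August has 31).
Sep 7, 2272 → Sep 25, 2272: 18 days.
Total: 1114 days.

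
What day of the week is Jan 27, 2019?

Sunday

January 1, 2019 is a Tuesday.
Jan 1, 2019 → Jan 27, 2019: 26 days.
Total: 26 days.
26 mod 7 = 5, so Tuesday + 5 = Sunday.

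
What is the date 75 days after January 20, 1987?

April 5, 1987

Jan has 31 days: +12 → Feb 1, 1987 (63 left).
Feb has 28 days: +28 → Mar 1, 1987 (35 left).
Mar has 31 days: +31 → Apr 1, 1987 (4 left).
+4 → Apr 5, 1987.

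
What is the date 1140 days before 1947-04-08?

February 23, 1944

−365 (one year) → Apr 8, 1946 (775 left).
−365 (one year) → Apr 8, 1945 (410 left).
−365 (one year) → Apr 8, 1944 (45 left).
−8 → Mar 31, 1944 (end of Mar, 31 days; 37 left).
−31 → Feb 29, 1944 (end of Feb, 29 days; 6 left).
−6 → Feb 23, 1944.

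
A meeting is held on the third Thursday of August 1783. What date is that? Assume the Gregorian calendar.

August 21, 1783

August 1, 1783 is a Friday.
The first Thursday is therefore August 7 (6 days later).
The third Thursday is 7 + 2×7 = August 21.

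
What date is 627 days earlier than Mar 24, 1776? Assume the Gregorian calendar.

July 6, 1774

−366 (one year; includes Feb 29, 1776) → Mar 24, 1775 (261 left).
−24 → Feb 28, 1775 (end of Feb, 28 days; 237 left).
−28 → Jan 31, 1775 (end of Jan, 31 days; 209 left).
−31 → Dec 31, 1774 (end of Dec, 31 days; 178 left).
−31 → Nov 30, 1774 (end of Nov, 30 days; 147 left).
−30 → Oct 31, 1774 (end of Oct, 31 days; 117 left).
−31 → Sep 30, 1774 (end of Sep, 30 days; 86 left).
−30 → Aug 31, 1774 (end of Aug, 31 days; 56 left).
−31 → Jul 31, 1774 (end of Jul, 31 days; 25 left).
−25 → Jul 6, 1774.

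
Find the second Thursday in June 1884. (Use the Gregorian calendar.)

June 12, 1884

June 1, 1884 is a Sunday.
The first Thursday is therefore June 5 (4 days later).
The second Thursday is 5 + 1×7 = June 12.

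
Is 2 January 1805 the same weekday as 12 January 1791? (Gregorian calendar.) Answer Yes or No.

From Jan 12, 1791 to Jan 2, 1805 is 5103 days.
5103 mod 7 = 0, so they are the same weekday.
(Jan 12, 1791 is a Wednesday; Jan 2, 1805 is a Wednesday.)

Yes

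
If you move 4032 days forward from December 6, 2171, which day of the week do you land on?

Dec 6, 2171 is a Friday.
4032 mod 7 = 0, so 4032 days after a Friday is Friday + 0 = Friday.

Friday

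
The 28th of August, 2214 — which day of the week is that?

January 1, 2214 is a Saturday.
Jan 1, 2214 → Feb 1, 2214: 31 days (January has 31).
Feb 1, 2214 → Mar 1, 2214: 28 days (February has 28).
Mar 1, 2214 → Apr 1, 2214: 31 days (March has 31).
Apr 1, 2214 → May 1, 2214: 30 days (April has 30).
May 1, 2214 → Jun 1, 2214: 31 days (May has 31).
Jun 1, 2214 → Jul 1, 2214: 30 days (June has 30).
Jul 1, 2214 → Aug 1, 2214: 31 days (July has 31).
Aug 1, 2214 → Aug 28, 2214: 27 days.
Total: 239 days.
239 mod 7 = 1, so Saturday + 1 = Sunday.

Sunday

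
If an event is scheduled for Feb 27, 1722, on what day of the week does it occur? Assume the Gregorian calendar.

Friday

Doomsday rule: the anchor day for the 1700s is Sunday. For year 22: 22÷12 = 1 r 10, and 10÷4 = 2, so 1+10+2 = 13.
Sunday + 13 ≡ Saturday — that's 1722's doomsday.
In February the doomsday date is Feb 28 (1722 is not a leap year).
Feb 27 is 1 day before Feb 28; 1 mod 7 = 1, so Saturday − 1 = Friday.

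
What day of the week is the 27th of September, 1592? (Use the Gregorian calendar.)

Sunday

Doomsday rule: the anchor day for the 1500s is Wednesday. For year 92: 92÷12 = 7 r 8, and 8÷4 = 2, so 7+8+2 = 17.
Wednesday + 17 ≡ Saturday — that's 1592's doomsday.
In September the doomsday date is Sep 5.
Sep 27 is 22 days after Sep 5; 22 mod 7 = 1, so Saturday + 1 = Sunday.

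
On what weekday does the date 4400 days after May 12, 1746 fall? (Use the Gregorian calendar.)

Monday

May 12, 1746 is a Thursday.
4400 mod 7 = 4, so 4400 days after a Thursday is Thursday + 4 = Monday.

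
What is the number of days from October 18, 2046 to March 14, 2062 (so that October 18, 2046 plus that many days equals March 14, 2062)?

5626

Oct 18, 2046 → Oct 18, 2047: 365 days.
Oct 18, 2047 → Oct 18, 2048: 366 days (Feb 29, 2048 is in that span).
Oct 18, 2048 → Oct 18, 2049: 365 days.
Oct 18, 2049 → Oct 18, 2050: 365 days.
Oct 18, 2050 → Oct 18, 2051: 365 days.
Oct 18, 2051 → Oct 18, 2052: 366 days (Feb 29, 2052 is in that span).
Oct 18, 2052 → Oct 18, 2053: 365 days.
Oct 18, 2053 → Oct 18, 2054: 365 days.
Oct 18, 2054 → Oct 18, 2055: 365 days.
Oct 18, 2055 → Oct 18, 2056: 366 days (Feb 29, 2056 is in that span).
Oct 18, 2056 → Oct 18, 2057: 365 days.
Oct 18, 2057 → Oct 18, 2058: 365 days.
Oct 18, 2058 → Oct 18, 2059: 365 days.
Oct 18, 2059 → Oct 18, 2060: 366 days (Feb 29, 2060 is in that span).
Oct 18, 2060 → Oct 18, 2061: 365 days.
Oct 18, 2061 → Nov 18, 2061: 31 days (October has 31).
Nov 18, 2061 → Dec 18, 2061: 30 days (November has 30).
Dec 18, 2061 → Jan 18, 2062: 31 days (December has 31).
Jan 18, 2062 → Feb 18, 2062: 31 days (January has 31).
Feb 18, 2062 → Mar 14, 2062: 24 days.
Total: 5626 days.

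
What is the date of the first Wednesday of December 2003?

December 3, 2003

December 1, 2003 is a Monday.
The first Wednesday is therefore December 3 (2 days later).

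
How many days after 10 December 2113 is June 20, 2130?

Dec 10, 2113 → Dec 10, 2114: 365 days.
Dec 10, 2114 → Dec 10, 2115: 365 days.
Dec 10, 2115 → Dec 10, 2116: 366 days (Feb 29, 2116 is in that span).
Dec 10, 2116 → Dec 10, 2117: 365 days.
Dec 10, 2117 → Dec 10, 2118: 365 days.
Dec 10, 2118 → Dec 10, 2119: 365 days.
Dec 10, 2119 → Dec 10, 2120: 366 days (Feb 29, 2120 is in that span).
Dec 10, 2120 → Dec 10, 2121: 365 days.
Dec 10, 2121 → Dec 10, 2122: 365 days.
Dec 10, 2122 → Dec 10, 2123: 365 days.
Dec 10, 2123 → Dec 10, 2124: 366 days (Feb 29, 2124 is in that span).
Dec 10, 2124 → Dec 10, 2125: 365 days.
Dec 10, 2125 → Dec 10, 2126: 365 days.
Dec 10, 2126 → Dec 10, 2127: 365 days.
Dec 10, 2127 → Dec 10, 2128: 366 days (Feb 29, 2128 is in that span).
Dec 10, 2128 → Dec 10, 2129: 365 days.
Dec 10, 2129 → Jan 10, 2130: 31 days (December has 31).
Jan 10, 2130 → Feb 10, 2130: 31 days (January has 31).
Feb 10, 2130 → Mar 10, 2130: 28 days (February has 28).
Mar 10, 2130 → Apr 10, 2130: 31 days (March has 31).
Apr 10, 2130 → May 10, 2130: 30 days (April has 30).
May 10, 2130 → Jun 10, 2130: 31 days (May has 31).
Jun 10, 2130 → Jun 20, 2130: 10 days.
Total: 6036 days.

6036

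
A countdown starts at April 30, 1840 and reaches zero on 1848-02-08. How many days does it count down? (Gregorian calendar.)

Apr 30, 1840 → Apr 30, 1841: 365 days.
Apr 30, 1841 → Apr 30, 1842: 365 days.
Apr 30, 1842 → Apr 30, 1843: 365 days.
Apr 30, 1843 → Apr 30, 1844: 366 days (Feb 29, 1844 is in that span).
Apr 30, 1844 → Apr 30, 1845: 365 days.
Apr 30, 1845 → Apr 30, 1846: 365 days.
Apr 30, 1846 → Apr 30, 1847: 365 days.
Apr 30, 1847 → May 30, 1847: 30 days (April has 30).
May 30, 1847 → Jun 30, 1847: 31 days (May has 31).
Jun 30, 1847 → Jul 30, 1847: 30 days (June has 30).
Jul 30, 1847 → Aug 30, 1847: 31 days (July has 31).
Aug 30, 1847 → Sep 30, 1847: 31 days (August has 31).
Sep 30, 1847 → Oct 30, 1847: 30 days (September has 30).
Oct 30, 1847 → Nov 30, 1847: 31 days (October has 31).
Nov 30, 1847 → Dec 30, 1847: 30 days (November has 30).
Dec 30, 1847 → Jan 30, 1848: 31 days (December has 31).
Jan 30, 1848 → Feb 8, 1848: 9 days.
Total: 2840 days.

2840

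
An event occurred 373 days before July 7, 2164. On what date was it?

−7 → Jun 30, 2164 (end of Jun, 30 days; 366 left).
−30 → May 31, 2164 (end of May, 31 days; 336 left).
−31 → Apr 30, 2164 (end of Apr, 30 days; 305 left).
−30 → Mar 31, 2164 (end of Mar, 31 days; 275 left).
−31 → Feb 29, 2164 (end of Feb, 29 days; 244 left).
−29 → Jan 31, 2164 (end of Jan, 31 days; 215 left).
−31 → Dec 31, 2163 (end of Dec, 31 days; 184 left).
−31 → Nov 30, 2163 (end of Nov, 30 days; 153 left).
−30 → Oct 31, 2163 (end of Oct, 31 days; 123 left).
−31 → Sep 30, 2163 (end of Sep, 30 days; 92 left).
−30 → Aug 31, 2163 (end of Aug, 31 days; 62 left).
−31 → Jul 31, 2163 (end of Jul, 31 days; 31 left).
−31 → Jun 30, 2163 (end of Jun, 30 days; 0 left).

June 30, 2163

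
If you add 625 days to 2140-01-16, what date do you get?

+366 (one year; includes Feb 29, 2140) → Jan 16, 2141 (259 left).
Jan has 31 days: +16 → Feb 1, 2141 (243 left).
Feb has 28 days: +28 → Mar 1, 2141 (215 left).
Mar has 31 days: +31 → Apr 1, 2141 (184 left).
Apr has 30 days: +30 → May 1, 2141 (154 left).
May has 31 days: +31 → Jun 1, 2141 (123 left).
Jun has 30 days: +30 → Jul 1, 2141 (93 left).
Jul has 31 days: +31 → Aug 1, 2141 (62 left).
Aug has 31 days: +31 → Sep 1, 2141 (31 left).
Sep has 30 days: +30 → Oct 1, 2141 (1 left).
+1 → Oct 2, 2141.

October 2, 2141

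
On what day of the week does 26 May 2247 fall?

Wednesday

Doomsday rule: the anchor day for the 2200s is Friday. For year 47: 47÷12 = 3 r 11, and 11÷4 = 2, so 3+11+2 = 16.
Friday + 16 ≡ Sunday — that's 2247's doomsday.
In May the doomsday date is May 9.
May 26 is 17 days after May 9; 17 mod 7 = 3, so Sunday + 3 = Wednesday.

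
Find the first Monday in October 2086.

October 7, 2086

October 1, 2086 is a Tuesday.
The first Monday is therefore October 7 (6 days later).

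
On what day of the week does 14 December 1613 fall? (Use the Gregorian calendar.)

Saturday

Doomsday rule: the anchor day for the 1600s is Tuesday. For year 13: 13÷12 = 1 r 1, and 1÷4 = 0, so 1+1+0 = 2.
Tuesday + 2 ≡ Thursday — that's 1613's doomsday.
In December the doomsday date is Dec 12.
Dec 14 is 2 days after Dec 12; 2 mod 7 = 2, so Thursday + 2 = Saturday.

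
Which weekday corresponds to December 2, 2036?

Tuesday

January 1, 2036 is a Tuesday.
Jan 1, 2036 → Feb 1, 2036: 31 days (January has 31).
Feb 1, 2036 → Mar 1, 2036: 29 days (February has 29).
Mar 1, 2036 → Apr 1, 2036: 31 days (March has 31).
Apr 1, 2036 → May 1, 2036: 30 days (April has 30).
May 1, 2036 → Jun 1, 2036: 31 days (May has 31).
Jun 1, 2036 → Jul 1, 2036: 30 days (June has 30).
Jul 1, 2036 → Aug 1, 2036: 31 days (July has 31).
Aug 1, 2036 → Sep 1, 2036: 31 days (August has 31).
Sep 1, 2036 → Oct 1, 2036: 30 days (September has 30).
Oct 1, 2036 → Nov 1, 2036: 31 days (October has 31).
Nov 1, 2036 → Dec 1, 2036: 30 days (November has 30).
Dec 1, 2036 → Dec 2, 2036: 1 days.
Total: 336 days.
336 mod 7 = 0, so Tuesday + 0 = Tuesday.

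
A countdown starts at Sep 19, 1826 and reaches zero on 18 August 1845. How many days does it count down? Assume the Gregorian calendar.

6908

Sep 19, 1826 → Sep 19, 1827: 365 days.
Sep 19, 1827 → Sep 19, 1828: 366 days (Feb 29, 1828 is in that span).
Sep 19, 1828 → Sep 19, 1829: 365 days.
Sep 19, 1829 → Sep 19, 1830: 365 days.
Sep 19, 1830 → Sep 19, 1831: 365 days.
Sep 19, 1831 → Sep 19, 1832: 366 days (Feb 29, 1832 is in that span).
Sep 19, 1832 → Sep 19, 1833: 365 days.
Sep 19, 1833 → Sep 19, 1834: 365 days.
Sep 19, 1834 → Sep 19, 1835: 365 days.
Sep 19, 1835 → Sep 19, 1836: 366 days (Feb 29, 1836 is in that span).
Sep 19, 1836 → Sep 19, 1837: 365 days.
Sep 19, 1837 → Sep 19, 1838: 365 days.
Sep 19, 1838 → Sep 19, 1839: 365 days.
Sep 19, 1839 → Sep 19, 1840: 366 days (Feb 29, 1840 is in that span).
Sep 19, 1840 → Sep 19, 1841: 365 days.
Sep 19, 1841 → Sep 19, 1842: 365 days.
Sep 19, 1842 → Sep 19, 1843: 365 days.
Sep 19, 1843 → Sep 19, 1844: 366 days (Feb 29, 1844 is in that span).
Sep 19, 1844 → Oct 19, 1844: 30 days (September has 30).
Oct 19, 1844 → Nov 19, 1844: 31 days (October has 31).
Nov 19, 1844 → Dec 19, 1844: 30 days (November has 30).
Dec 19, 1844 → Jan 19, 1845: 31 days (December has 31).
Jan 19, 1845 → Feb 19, 1845: 31 days (January has 31).
Feb 19, 1845 → Mar 19, 1845: 28 days (February has 28).
Mar 19, 1845 → Apr 19, 1845: 31 days (March has 31).
Apr 19, 1845 → May 19, 1845: 30 days (April has 30).
May 19, 1845 → Jun 19, 1845: 31 days (May has 31).
Jun 19, 1845 → Jul 19, 1845: 30 days (June has 30).
Jul 19, 1845 → Aug 18, 1845: 30 days.
Total: 6908 days.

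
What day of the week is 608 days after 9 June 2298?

Jun 9, 2298 is a Thursday.
608 mod 7 = 6, so 608 days after a Thursday is Thursday + 6 = Wednesday.

Wednesday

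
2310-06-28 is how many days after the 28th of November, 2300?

3499

Nov 28, 2300 → Nov 28, 2301: 365 days.
Nov 28, 2301 → Nov 28, 2302: 365 days.
Nov 28, 2302 → Nov 28, 2303: 365 days.
Nov 28, 2303 → Nov 28, 2304: 366 days (Feb 29, 2304 is in that span).
Nov 28, 2304 → Nov 28, 2305: 365 days.
Nov 28, 2305 → Nov 28, 2306: 365 days.
Nov 28, 2306 → Nov 28, 2307: 365 days.
Nov 28, 2307 → Nov 28, 2308: 366 days (Feb 29, 2308 is in that span).
Nov 28, 2308 → Nov 28, 2309: 365 days.
Nov 28, 2309 → Dec 28, 2309: 30 days (November has 30).
Dec 28, 2309 → Jan 28, 2310: 31 days (December has 31).
Jan 28, 2310 → Feb 28, 2310: 31 days (January has 31).
Feb 28, 2310 → Mar 28, 2310: 28 days (February has 28).
Mar 28, 2310 → Apr 28, 2310: 31 days (March has 31).
Apr 28, 2310 → May 28, 2310: 30 days (April has 30).
May 28, 2310 → Jun 28, 2310: 31 days.
Total: 3499 days.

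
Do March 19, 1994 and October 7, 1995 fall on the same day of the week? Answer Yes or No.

From Mar 19, 1994 to Oct 7, 1995 is 567 days.
567 mod 7 = 0, so they are the same weekday.
(Mar 19, 1994 is a Saturday; Oct 7, 1995 is a Saturday.)

Yes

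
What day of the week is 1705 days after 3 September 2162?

Tuesday

Sep 3, 2162 is a Friday.
1705 mod 7 = 4, so 1705 days after a Friday is Friday + 4 = Tuesday.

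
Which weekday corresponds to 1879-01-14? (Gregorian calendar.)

Tuesday

Doomsday rule: the anchor day for the 1800s is Friday. For year 79: 79÷12 = 6 r 7, and 7÷4 = 1, so 6+7+1 = 14.
Friday + 14 ≡ Friday — that's 1879's doomsday.
In January the doomsday date is Jan 3 (1879 is not a leap year).
Jan 14 is 11 days after Jan 3; 11 mod 7 = 4, so Friday + 4 = Tuesday.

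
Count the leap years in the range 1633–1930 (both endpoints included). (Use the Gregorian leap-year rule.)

71

Multiples of 4 in [1633,1930]: 74.
Of those, multiples of 100: 3 (not leap unless ÷400).
Multiples of 400: 0.
Leap years = 74 − 3 + 0 = 71.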